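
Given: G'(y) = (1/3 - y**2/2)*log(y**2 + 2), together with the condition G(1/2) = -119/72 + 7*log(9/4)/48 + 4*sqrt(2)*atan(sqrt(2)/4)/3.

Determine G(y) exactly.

Any candidate G(y) must reproduce the stated G'(y) exactly.
A general antiderivative is y**3/9 - 4*y/3 + (-y**3/6 + y/3)*log(y**2 + 2) + 4*sqrt(2)*atan(sqrt(2)*y/2)/3 + C.
The condition gives C = -119/72 + 7*log(9/4)/48 + 4*sqrt(2)*atan(sqrt(2)/4)/3 - (-47/72 + 7*log(9/4)/48 + 4*sqrt(2)*atan(sqrt(2)/4)/3) = -1.
So G(y) = -(3*y**3*log(y**2 + 2) - 2*y**3 - 6*y*log(y**2 + 2) + 24*y - 24*sqrt(2)*atan(sqrt(2)*y/2) + 18)/18.
Check: d/dy[-(3*y**3*log(y**2 + 2) - 2*y**3 - 6*y*log(y**2 + 2) + 24*y - 24*sqrt(2)*atan(sqrt(2)*y/2) + 18)/18] = -y**2*log(y**2 + 2)/2 + log(y**2 + 2)/3, which equals G'(y).

G(y) = -(3*y**3*log(y**2 + 2) - 2*y**3 - 6*y*log(y**2 + 2) + 24*y - 24*sqrt(2)*atan(sqrt(2)*y/2) + 18)/18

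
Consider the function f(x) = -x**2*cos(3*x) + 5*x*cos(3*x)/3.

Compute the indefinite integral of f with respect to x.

Integrate term by term and add the pieces.
Check: d/dx[-x**2*sin(3*x)/3 + 5*x*sin(3*x)/9 - 2*x*cos(3*x)/9 + 2*sin(3*x)/27 + 5*cos(3*x)/27] = -x**2*cos(3*x) + 5*x*cos(3*x)/3 = f(x).

F(x) = -x**2*sin(3*x)/3 + 5*x*sin(3*x)/9 - 2*x*cos(3*x)/9 + 2*sin(3*x)/27 + 5*cos(3*x)/27 + C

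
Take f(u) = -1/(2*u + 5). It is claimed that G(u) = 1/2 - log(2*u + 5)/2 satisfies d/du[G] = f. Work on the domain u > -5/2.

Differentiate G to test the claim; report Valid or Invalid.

d/du[G] = -1/(2*u + 5)
This equals f(u) exactly, so the claim holds.

Valid - differentiating G returns exactly f.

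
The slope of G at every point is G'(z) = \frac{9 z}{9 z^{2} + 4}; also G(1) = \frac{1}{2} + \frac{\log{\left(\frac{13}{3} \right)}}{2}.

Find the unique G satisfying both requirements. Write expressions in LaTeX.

The substitution u = 3 z^{2} + \frac{4}{3} works: G'(z) is exactly (dG/du)*(du/dz) for that inner function.
A general antiderivative is \frac{\log{\left(3 z^{2} + \frac{4}{3} \right)}}{2} + C.
The condition gives C = \frac{1}{2} + \frac{\log{\left(\frac{13}{3} \right)}}{2} - (\frac{\log{\left(\frac{13}{3} \right)}}{2}) = \frac{1}{2}.
So G(z) = \frac{\log{\left(3 z^{2} + \frac{4}{3} \right)} + 1}{2}.
Check: d/dz[\frac{\log{\left(3 z^{2} + \frac{4}{3} \right)} + 1}{2}] = \frac{9 z}{9 z^{2} + 4} = G'(z).

G(z) = \frac{\log{\left(3 z^{2} + \frac{4}{3} \right)} + 1}{2}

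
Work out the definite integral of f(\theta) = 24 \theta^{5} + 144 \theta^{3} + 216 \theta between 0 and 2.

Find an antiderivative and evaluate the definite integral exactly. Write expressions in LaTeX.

f matches the chain-rule pattern g'(h)*h' with inner function h(\theta) = \theta^{2} + 3; substituting u = h(\theta) collapses the integral.
F(\theta) = 4 \left(\theta^{2} + 3\right)^{3} is an antiderivative of f.
Check: d/d\theta[4 \left(\theta^{2} + 3\right)^{3}] = 24 \theta^{5} + 144 \theta^{3} + 216 \theta = f(\theta).
F(2) = 1372; F(0) = 108.
Integral = F(2) - F(0) = 1264.

Antiderivative: F(\theta) = 4 \left(\theta^{2} + 3\right)^{3}; value = 1264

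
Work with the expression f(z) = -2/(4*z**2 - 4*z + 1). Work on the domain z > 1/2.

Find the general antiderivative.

F(z) = 1/(2*z - 1) + C

Recover f(z) by differentiating a candidate F(z); any mismatch rules it out.
Check: d/dz[1/(2*z - 1)] = -2/(4*z**2 - 4*z + 1) = f(z).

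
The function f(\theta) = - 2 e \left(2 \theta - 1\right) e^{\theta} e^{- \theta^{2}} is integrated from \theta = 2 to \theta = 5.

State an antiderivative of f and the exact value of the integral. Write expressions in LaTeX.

The substitution u = - \theta^{2} + \theta + 1 works: f is exactly (dF/du)*(du/d\theta) for that inner function.
F(\theta) = 2 e^{- \theta^{2} + \theta + 1} is an antiderivative of f.
Check: d/d\theta[2 e^{- \theta^{2} + \theta + 1}] = - 4 e \theta e^{\theta} e^{- \theta^{2}} + 2 e e^{\theta} e^{- \theta^{2}}, which equals f(\theta).
F(5) = \frac{2}{e^{19}}; F(2) = \frac{2}{e}.
Integral = F(5) - F(2) = - \frac{2}{e} + \frac{2}{e^{19}}.

Antiderivative: F(\theta) = 2 e^{- \theta^{2} + \theta + 1}; value = - \frac{2}{e} + \frac{2}{e^{19}}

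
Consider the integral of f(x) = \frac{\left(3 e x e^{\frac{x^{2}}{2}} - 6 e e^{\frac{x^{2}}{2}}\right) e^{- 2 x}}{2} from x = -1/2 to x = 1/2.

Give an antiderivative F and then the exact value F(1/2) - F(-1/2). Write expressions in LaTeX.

The substitution u = \frac{x^{2}}{2} - 2 x + 1 works: f is exactly (dF/du)*(du/dx) for that inner function.
F(x) = \frac{3 e e^{- 2 x} e^{\frac{x^{2}}{2}}}{2} is an antiderivative of f.
Check: d/dx[\frac{3 e e^{- 2 x} e^{\frac{x^{2}}{2}}}{2}] = \frac{\left(3 e x e^{\frac{x^{2}}{2}} - 6 e e^{\frac{x^{2}}{2}}\right) e^{- 2 x}}{2} = f(x).
F(1/2) = \frac{3 e^{\frac{1}{8}}}{2}; F(-1/2) = \frac{3 e^{\frac{17}{8}}}{2}.
Integral = F(1/2) - F(-1/2) = - \frac{3 e^{\frac{17}{8}}}{2} + \frac{3 e^{\frac{1}{8}}}{2}.

Antiderivative: F(x) = \frac{3 e e^{- 2 x} e^{\frac{x^{2}}{2}}}{2}; value = - \frac{3 e^{\frac{17}{8}}}{2} + \frac{3 e^{\frac{1}{8}}}{2}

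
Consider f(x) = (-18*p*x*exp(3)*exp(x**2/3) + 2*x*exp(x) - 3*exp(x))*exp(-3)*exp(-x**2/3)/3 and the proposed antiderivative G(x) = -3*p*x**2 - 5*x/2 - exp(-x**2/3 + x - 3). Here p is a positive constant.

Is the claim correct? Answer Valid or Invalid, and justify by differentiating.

Invalid: d/dx[G] - f = -5/2, which is not 0.

d/dx[G] = (-36*p*x*exp(3)*exp(-x)*exp(x**2/3) + 4*x - 6 - 15*exp(3)*exp(-x)*exp(x**2/3))*exp(-3)*exp(x)*exp(-x**2/3)/6
d/dx[G] - f(x) = -5/2 != 0.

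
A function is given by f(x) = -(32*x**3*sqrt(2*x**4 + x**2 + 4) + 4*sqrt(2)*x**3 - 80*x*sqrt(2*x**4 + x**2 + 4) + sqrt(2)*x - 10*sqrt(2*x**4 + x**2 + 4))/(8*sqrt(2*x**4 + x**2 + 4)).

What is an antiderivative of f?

An antiderivative is F(x) = -x**4 + 5*x**2 + 5*x/4 - sqrt(x**4 + x**2/2 + 2)/4.

Any candidate F(x) must reproduce f(x) exactly when differentiated.
Check: d/dx[-x**4 + 5*x**2 + 5*x/4 - sqrt(x**4 + x**2/2 + 2)/4] = (-32*x**3*sqrt(2*x**4 + x**2 + 4) - 4*sqrt(2)*x**3 + 80*x*sqrt(2*x**4 + x**2 + 4) - sqrt(2)*x + 10*sqrt(2*x**4 + x**2 + 4))/(8*sqrt(2*x**4 + x**2 + 4)), which equals f(x).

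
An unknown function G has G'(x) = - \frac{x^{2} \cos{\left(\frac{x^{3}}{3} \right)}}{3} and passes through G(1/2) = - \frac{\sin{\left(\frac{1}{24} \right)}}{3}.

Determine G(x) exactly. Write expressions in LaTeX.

G(x) = - \frac{\sin{\left(\frac{x^{3}}{3} \right)}}{3}

The substitution u = \frac{x^{3}}{3} works: G'(x) is exactly (dG/du)*(du/dx) for that inner function.
A general antiderivative is - \frac{\sin{\left(\frac{x^{3}}{3} \right)}}{3} + C.
The condition gives C = - \frac{\sin{\left(\frac{1}{24} \right)}}{3} - (- \frac{\sin{\left(\frac{1}{24} \right)}}{3}) = 0.
So G(x) = - \frac{\sin{\left(\frac{x^{3}}{3} \right)}}{3}.
Check: d/dx[- \frac{\sin{\left(\frac{x^{3}}{3} \right)}}{3}] = - \frac{x^{2} \cos{\left(\frac{x^{3}}{3} \right)}}{3} = G'(x).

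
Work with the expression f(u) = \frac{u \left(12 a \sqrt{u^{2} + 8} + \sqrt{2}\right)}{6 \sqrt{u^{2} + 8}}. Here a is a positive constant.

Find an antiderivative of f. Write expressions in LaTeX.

Check any antiderivative F(u) by computing F'(u) and comparing it with f(u).
Check: d/du[\frac{\sqrt{2} \left(3 \sqrt{2} a u^{2} + \sqrt{u^{2} + 8}\right)}{6}] = \frac{12 a u \sqrt{u^{2} + 8} + \sqrt{2} u}{6 \sqrt{u^{2} + 8}}, which equals f(u).

An antiderivative is F(u) = \frac{\sqrt{2} \left(3 \sqrt{2} a u^{2} + \sqrt{u^{2} + 8}\right)}{6}.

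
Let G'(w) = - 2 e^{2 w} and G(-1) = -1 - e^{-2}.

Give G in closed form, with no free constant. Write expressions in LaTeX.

G(w) = - e^{2 w} - 1

Since d/dw undoes antidifferentiation here, G(w) must give back the stated G'(w).
A general antiderivative is - e^{2 w} + C.
The condition gives C = -1 - e^{-2} - (- \frac{1}{e^{2}}) = -1.
So G(w) = - e^{2 w} - 1.
Check: d/dw[- e^{2 w} - 1] = - 2 e^{2 w} = G'(w).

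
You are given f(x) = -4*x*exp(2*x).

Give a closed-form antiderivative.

f has the shape u'v + uv' for u = 1 - 2*x and v = exp(2*x) — it is the derivative of the product u*v.
Check: d/dx[(1 - 2*x)*exp(2*x)] = -4*x*exp(2*x) = f(x).

An antiderivative is F(x) = (1 - 2*x)*exp(2*x).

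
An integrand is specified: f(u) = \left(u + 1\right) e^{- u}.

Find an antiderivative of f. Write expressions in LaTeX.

f has the shape v'r + vr' for v = - u - 2 and r = e^{- u} — it is the derivative of the product v*r.
Check: d/du[\left(- u - 2\right) e^{- u}] = \left(u + 1\right) e^{- u} = f(u).

An antiderivative is F(u) = \left(- u - 2\right) e^{- u}.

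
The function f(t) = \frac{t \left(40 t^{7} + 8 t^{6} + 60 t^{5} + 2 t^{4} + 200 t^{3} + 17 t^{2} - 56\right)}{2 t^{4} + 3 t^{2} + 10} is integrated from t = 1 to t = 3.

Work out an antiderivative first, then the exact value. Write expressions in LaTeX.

Recover f(t) by differentiating a candidate F(t); any mismatch rules it out.
F(t) = 4 t^{5} + t^{4} - \frac{5 t^{2}}{2} - \log{\left(t^{4} + \frac{3 t^{2}}{2} + 5 \right)} is an antiderivative of f.
Check: d/dt[4 t^{5} + t^{4} - \frac{5 t^{2}}{2} - \log{\left(t^{4} + \frac{3 t^{2}}{2} + 5 \right)}] = \frac{40 t^{8} + 8 t^{7} + 60 t^{6} + 2 t^{5} + 200 t^{4} + 17 t^{3} - 56 t}{2 t^{4} + 3 t^{2} + 10}, which equals f(t).
F(3) = \frac{2061}{2} - \log{\left(\frac{199}{2} \right)}; F(1) = \frac{5}{2} - \log{\left(\frac{15}{2} \right)}.
Integral = F(3) - F(1) = - \log{\left(\frac{199}{2} \right)} + \log{\left(\frac{15}{2} \right)} + 1028.

Antiderivative: F(t) = 4 t^{5} + t^{4} - \frac{5 t^{2}}{2} - \log{\left(t^{4} + \frac{3 t^{2}}{2} + 5 \right)}; value = - \log{\left(\frac{199}{2} \right)} + \log{\left(\frac{15}{2} \right)} + 1028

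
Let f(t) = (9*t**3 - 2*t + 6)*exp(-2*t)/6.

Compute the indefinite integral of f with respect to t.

F(t) = -(36*t**3 + 54*t**2 + 46*t + 47)*exp(-2*t)/48 + C

f has the shape u'v + uv' for u = -3*t**3/4 - 9*t**2/8 - 23*t/24 - 47/48 and v = exp(-2*t) — it is the derivative of the product u*v.
Check: d/dt[-(36*t**3 + 54*t**2 + 46*t + 47)*exp(-2*t)/48] = (9*t**3 - 2*t + 6)*exp(-2*t)/6 = f(t).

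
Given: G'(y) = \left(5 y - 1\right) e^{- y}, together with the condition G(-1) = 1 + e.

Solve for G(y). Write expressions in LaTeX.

G'(y) has the shape u'v + uv' for u = - 5 y - 4 and v = e^{- y} — it is the derivative of the product u*v.
A general antiderivative is \left(- 5 y - 4\right) e^{- y} + C.
The condition gives C = 1 + e - (e) = 1.
So G(y) = - \left(5 y - e^{y} + 4\right) e^{- y}.
Check: d/dy[- \left(5 y - e^{y} + 4\right) e^{- y}] = \left(5 y - 1\right) e^{- y} = G'(y).

G(y) = - \left(5 y - e^{y} + 4\right) e^{- y}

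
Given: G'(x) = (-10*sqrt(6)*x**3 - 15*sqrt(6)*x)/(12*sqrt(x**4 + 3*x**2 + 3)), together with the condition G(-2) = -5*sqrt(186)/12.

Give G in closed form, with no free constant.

G(x) = -5*sqrt(2*x**4/3 + 2*x**2 + 2)/4

The substitution u = 2*x**4/3 + 2*x**2 + 2 works: G'(x) is exactly (dG/du)*(du/dx) for that inner function.
A general antiderivative is -5*sqrt(2*x**4/3 + 2*x**2 + 2)/4 + C.
The condition gives C = -5*sqrt(186)/12 - (-5*sqrt(186)/12) = 0.
So G(x) = -5*sqrt(2*x**4/3 + 2*x**2 + 2)/4.
Check: d/dx[-5*sqrt(2*x**4/3 + 2*x**2 + 2)/4] = (-10*sqrt(6)*x**3 - 15*sqrt(6)*x)/(12*sqrt(x**4 + 3*x**2 + 3)) = G'(x).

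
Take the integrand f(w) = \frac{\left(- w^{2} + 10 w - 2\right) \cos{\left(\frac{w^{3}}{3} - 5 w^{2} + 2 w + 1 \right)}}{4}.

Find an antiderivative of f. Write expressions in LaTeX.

f matches the chain-rule pattern g'(h)*h' with inner function h(w) = \frac{w^{3}}{3} - 5 w^{2} + 2 w + 1; substituting u = h(w) collapses the integral.
Check: d/dw[- \frac{\sin{\left(\frac{w^{3}}{3} - 5 w^{2} + 2 w + 1 \right)}}{4}] = - \frac{w^{2} \cos{\left(\frac{w^{3}}{3} - 5 w^{2} + 2 w + 1 \right)}}{4} + \frac{5 w \cos{\left(\frac{w^{3}}{3} - 5 w^{2} + 2 w + 1 \right)}}{2} - \frac{\cos{\left(\frac{w^{3}}{3} - 5 w^{2} + 2 w + 1 \right)}}{2}, which equals f(w).

An antiderivative is F(w) = - \frac{\sin{\left(\frac{w^{3}}{3} - 5 w^{2} + 2 w + 1 \right)}}{4}.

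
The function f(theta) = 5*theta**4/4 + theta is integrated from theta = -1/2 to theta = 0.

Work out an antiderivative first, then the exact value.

Antiderivative: F(theta) = theta**5/4 + theta**2/2; value = -15/128

The integrand splits into summands that can be handled one at a time.
F(theta) = theta**5/4 + theta**2/2 is an antiderivative of f.
Check: d/dtheta[theta**5/4 + theta**2/2] = 5*theta**4/4 + theta = f(theta).
F(0) = 0; F(-1/2) = 15/128.
Integral = F(0) - F(-1/2) = -15/128.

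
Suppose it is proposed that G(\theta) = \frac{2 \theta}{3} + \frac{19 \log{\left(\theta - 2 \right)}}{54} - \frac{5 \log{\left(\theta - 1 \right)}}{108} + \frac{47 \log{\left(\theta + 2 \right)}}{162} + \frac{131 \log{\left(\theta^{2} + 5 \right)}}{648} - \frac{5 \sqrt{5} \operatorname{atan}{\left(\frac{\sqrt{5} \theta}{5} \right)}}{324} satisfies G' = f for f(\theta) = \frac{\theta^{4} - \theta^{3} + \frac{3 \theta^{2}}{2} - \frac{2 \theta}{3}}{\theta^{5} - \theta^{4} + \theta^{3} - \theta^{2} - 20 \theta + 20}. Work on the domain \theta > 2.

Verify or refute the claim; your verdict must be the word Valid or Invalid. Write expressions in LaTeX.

Invalid: d/d\theta[G] - f = \frac{2}{3}, which is not 0.

d/d\theta[G] = \frac{4 \theta^{5} + 2 \theta^{4} - 2 \theta^{3} + 5 \theta^{2} - 84 \theta + 80}{6 \theta^{5} - 6 \theta^{4} + 6 \theta^{3} - 6 \theta^{2} - 120 \theta + 120}
d/d\theta[G] - f(\theta) = \frac{2}{3} != 0.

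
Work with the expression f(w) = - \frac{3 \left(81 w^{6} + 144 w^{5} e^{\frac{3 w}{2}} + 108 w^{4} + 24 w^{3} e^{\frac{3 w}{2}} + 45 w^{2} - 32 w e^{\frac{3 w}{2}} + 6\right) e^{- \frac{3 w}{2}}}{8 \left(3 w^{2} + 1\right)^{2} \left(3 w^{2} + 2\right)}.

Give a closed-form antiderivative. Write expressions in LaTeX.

Any candidate F(w) must reproduce f(w) exactly when differentiated.
Check: d/dw[- \log{\left(3 w^{2} + 2 \right)} + \frac{3 e^{- \frac{3 w}{2}}}{4} - \frac{1}{2 w^{2} + \frac{2}{3}}] = \frac{- 243 w^{6} - 432 w^{5} e^{\frac{3 w}{2}} - 324 w^{4} - 72 w^{3} e^{\frac{3 w}{2}} - 135 w^{2} + 96 w e^{\frac{3 w}{2}} - 18}{216 w^{6} e^{\frac{3 w}{2}} + 288 w^{4} e^{\frac{3 w}{2}} + 120 w^{2} e^{\frac{3 w}{2}} + 16 e^{\frac{3 w}{2}}}, which equals f(w).

An antiderivative is F(w) = - \log{\left(3 w^{2} + 2 \right)} + \frac{3 e^{- \frac{3 w}{2}}}{4} - \frac{1}{2 w^{2} + \frac{2}{3}}.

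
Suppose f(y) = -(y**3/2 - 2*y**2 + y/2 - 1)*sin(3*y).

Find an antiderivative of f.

An antiderivative is F(y) = y**3*cos(3*y)/6 - y**2*sin(3*y)/6 - 2*y**2*cos(3*y)/3 + 4*y*sin(3*y)/9 + y*cos(3*y)/18 - sin(3*y)/54 - 5*cos(3*y)/27.

A first test for any F(y): its y-derivative must equal f(y) identically.
Check: d/dy[y**3*cos(3*y)/6 - y**2*sin(3*y)/6 - 2*y**2*cos(3*y)/3 + 4*y*sin(3*y)/9 + y*cos(3*y)/18 - sin(3*y)/54 - 5*cos(3*y)/27] = -y**3*sin(3*y)/2 + 2*y**2*sin(3*y) - y*sin(3*y)/2 + sin(3*y), which equals f(y).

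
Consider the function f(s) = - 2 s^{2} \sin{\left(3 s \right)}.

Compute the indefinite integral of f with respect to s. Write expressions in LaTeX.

F(s) = \frac{2 s^{2} \cos{\left(3 s \right)}}{3} - \frac{4 s \sin{\left(3 s \right)}}{9} - \frac{4 \cos{\left(3 s \right)}}{27} + C

Differentiate the proposed F(s) back; it has to land on f(s) exactly.
Check: d/ds[\frac{2 s^{2} \cos{\left(3 s \right)}}{3} - \frac{4 s \sin{\left(3 s \right)}}{9} - \frac{4 \cos{\left(3 s \right)}}{27}] = - 2 s^{2} \sin{\left(3 s \right)} = f(s).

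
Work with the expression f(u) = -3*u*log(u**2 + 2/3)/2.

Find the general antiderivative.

A first test for any F(u): its u-derivative must equal f(u) identically.
Check: d/du[-3*u**2*log(u**2 + 2/3)/4 + 3*u**2/4 - log(3*u**2 + 2)/2] = -3*u*log(u**2 + 2/3)/2 = f(u).

F(u) = -3*u**2*log(u**2 + 2/3)/4 + 3*u**2/4 - log(3*u**2 + 2)/2 + C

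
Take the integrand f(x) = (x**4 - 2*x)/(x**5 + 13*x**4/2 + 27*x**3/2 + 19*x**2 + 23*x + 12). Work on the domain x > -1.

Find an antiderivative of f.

Factor the denominator ((x + 1)*(x + 4)*(2*x + 3)*(x**2 + 2)) and decompose: f = -4*(4*x + 11)/(153*(x**2 + 2)) - 258/(85*(2*x + 3)) + 88/(45*(x + 4)) + 2/(3*(x + 1)); each piece integrates to a log, atan, or power term.
Check: d/dx[-(-510*log(x + 1) + 1161*log(x + 3/2) - 1496*log(x + 4) + 40*log(x**2 + 2) + 110*sqrt(2)*atan(sqrt(2)*x/2))/765] = (2*x**4 - 4*x)/(2*x**5 + 13*x**4 + 27*x**3 + 38*x**2 + 46*x + 24), which equals f(x).

An antiderivative is F(x) = -(-510*log(x + 1) + 1161*log(x + 3/2) - 1496*log(x + 4) + 40*log(x**2 + 2) + 110*sqrt(2)*atan(sqrt(2)*x/2))/765.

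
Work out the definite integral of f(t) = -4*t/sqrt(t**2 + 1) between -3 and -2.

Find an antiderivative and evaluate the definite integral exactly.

The substitution u = t**2 + 1 works: f is exactly (dF/du)*(du/dt) for that inner function.
F(t) = -4*sqrt(t**2 + 1) is an antiderivative of f.
Check: d/dt[-4*sqrt(t**2 + 1)] = -4*t/sqrt(t**2 + 1) = f(t).
F(-2) = -4*sqrt(5); F(-3) = -4*sqrt(10).
Integral = F(-2) - F(-3) = -4*sqrt(5) + 4*sqrt(10).

Antiderivative: F(t) = -4*sqrt(t**2 + 1); value = -4*sqrt(5) + 4*sqrt(10)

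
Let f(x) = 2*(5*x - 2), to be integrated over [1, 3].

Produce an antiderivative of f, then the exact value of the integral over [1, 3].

Since d/dx undoes antidifferentiation here, F'(x) = f(x) is required of F(x).
F(x) = 5*x**2 - 4*x is an antiderivative of f.
Check: d/dx[5*x**2 - 4*x] = 10*x - 4, which equals f(x).
F(3) = 33; F(1) = 1.
Integral = F(3) - F(1) = 32.

Antiderivative: F(x) = 5*x**2 - 4*x; value = 32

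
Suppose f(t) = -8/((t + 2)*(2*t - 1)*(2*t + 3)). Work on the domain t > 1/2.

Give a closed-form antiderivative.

The denominator factors as (t + 2)*(2*t - 1)*(2*t + 3); partial fractions split f into directly integrable pieces: 4/(2*t + 3) - 4/(5*(2*t - 1)) - 8/(5*(t + 2)).
Check: d/dt[-2*log(t - 1/2)/5 + 2*log(t + 3/2) - 8*log(t + 2)/5] = -8/(4*t**3 + 12*t**2 + 5*t - 6), which equals f(t).

An antiderivative is F(t) = -2*log(t - 1/2)/5 + 2*log(t + 3/2) - 8*log(t + 2)/5.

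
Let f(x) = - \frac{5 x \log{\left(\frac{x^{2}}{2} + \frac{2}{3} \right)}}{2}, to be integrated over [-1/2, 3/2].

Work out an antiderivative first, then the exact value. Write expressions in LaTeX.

An antiderivative F(x) passes only if d/dx[F] lands on f(x) exactly.
F(x) = - \frac{5 x^{2} \log{\left(\frac{x^{2}}{2} + \frac{2}{3} \right)}}{4} + \frac{5 x^{2}}{4} - \frac{5 \log{\left(3 x^{2} + 4 \right)}}{3} is an antiderivative of f.
Check: d/dx[- \frac{5 x^{2} \log{\left(\frac{x^{2}}{2} + \frac{2}{3} \right)}}{4} + \frac{5 x^{2}}{4} - \frac{5 \log{\left(3 x^{2} + 4 \right)}}{3}] = - \frac{5 x \log{\left(3 x^{2} + 4 \right)}}{2} + \frac{5 x \log{\left(6 \right)}}{2}, which equals f(x).
F(3/2) = - \frac{5 \log{\left(\frac{43}{4} \right)}}{3} - \frac{45 \log{\left(\frac{43}{24} \right)}}{16} + \frac{45}{16}; F(-1/2) = - \frac{5 \log{\left(\frac{19}{4} \right)}}{3} - \frac{5 \log{\left(\frac{19}{24} \right)}}{16} + \frac{5}{16}.
Integral = F(3/2) - F(-1/2) = - \frac{5 \log{\left(\frac{43}{4} \right)}}{3} - \frac{45 \log{\left(\frac{43}{24} \right)}}{16} + \frac{5 \log{\left(\frac{19}{24} \right)}}{16} + \frac{5}{2} + \frac{5 \log{\left(\frac{19}{4} \right)}}{3}.

Antiderivative: F(x) = - \frac{5 x^{2} \log{\left(\frac{x^{2}}{2} + \frac{2}{3} \right)}}{4} + \frac{5 x^{2}}{4} - \frac{5 \log{\left(3 x^{2} + 4 \right)}}{3}; value = - \frac{5 \log{\left(\frac{43}{4} \right)}}{3} - \frac{45 \log{\left(\frac{43}{24} \right)}}{16} + \frac{5 \log{\left(\frac{19}{24} \right)}}{16} + \frac{5}{2} + \frac{5 \log{\left(\frac{19}{4} \right)}}{3}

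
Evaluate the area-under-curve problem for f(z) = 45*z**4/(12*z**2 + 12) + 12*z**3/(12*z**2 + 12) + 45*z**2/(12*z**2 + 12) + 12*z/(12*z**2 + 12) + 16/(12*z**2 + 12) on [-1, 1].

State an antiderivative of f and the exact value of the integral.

Antiderivative: F(z) = 5*z**3/4 + z**2/2 + 4*atan(z)/3; value = 2*pi/3 + 5/2

The integrand splits into summands that can be handled one at a time.
F(z) = 5*z**3/4 + z**2/2 + 4*atan(z)/3 is an antiderivative of f.
Check: d/dz[5*z**3/4 + z**2/2 + 4*atan(z)/3] = (45*z**4 + 12*z**3 + 45*z**2 + 12*z + 16)/(12*z**2 + 12), which equals f(z).
F(1) = pi/3 + 7/4; F(-1) = -pi/3 - 3/4.
Integral = F(1) - F(-1) = 2*pi/3 + 5/2.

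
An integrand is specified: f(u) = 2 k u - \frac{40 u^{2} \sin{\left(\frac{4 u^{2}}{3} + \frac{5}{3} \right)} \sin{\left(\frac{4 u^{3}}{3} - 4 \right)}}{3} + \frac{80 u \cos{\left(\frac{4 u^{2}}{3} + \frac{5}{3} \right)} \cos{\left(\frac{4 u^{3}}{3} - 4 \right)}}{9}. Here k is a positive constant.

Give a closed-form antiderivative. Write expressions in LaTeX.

An antiderivative is F(u) = \frac{3 k u^{2} + 10 \sin{\left(\frac{4 u^{2}}{3} + \frac{5}{3} \right)} \cos{\left(\frac{4 u^{3}}{3} - 4 \right)}}{3}.

Integrate term by term and add the pieces.
Check: d/du[\frac{3 k u^{2} + 10 \sin{\left(\frac{4 u^{2}}{3} + \frac{5}{3} \right)} \cos{\left(\frac{4 u^{3}}{3} - 4 \right)}}{3}] = 2 k u - \frac{40 u^{2} \sin{\left(\frac{4 u^{2}}{3} + \frac{5}{3} \right)} \sin{\left(\frac{4 u^{3}}{3} - 4 \right)}}{3} + \frac{80 u \cos{\left(\frac{4 u^{2}}{3} + \frac{5}{3} \right)} \cos{\left(\frac{4 u^{3}}{3} - 4 \right)}}{9} = f(u).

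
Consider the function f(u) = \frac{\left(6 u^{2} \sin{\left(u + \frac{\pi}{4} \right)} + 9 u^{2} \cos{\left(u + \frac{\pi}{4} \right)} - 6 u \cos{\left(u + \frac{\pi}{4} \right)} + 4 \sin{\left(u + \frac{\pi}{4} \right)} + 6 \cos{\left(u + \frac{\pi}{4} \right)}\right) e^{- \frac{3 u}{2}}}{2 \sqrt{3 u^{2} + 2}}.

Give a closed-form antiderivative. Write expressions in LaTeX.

Since d/du undoes antidifferentiation here, F'(u) = f(u) is required of F(u).
Check: d/du[- \sqrt{3 u^{2} + 2} e^{- \frac{3 u}{2}} \cos{\left(u + \frac{\pi}{4} \right)}] = \frac{\left(6 u^{2} \sin{\left(u + \frac{\pi}{4} \right)} + 9 u^{2} \cos{\left(u + \frac{\pi}{4} \right)} - 6 u \cos{\left(u + \frac{\pi}{4} \right)} + 4 \sin{\left(u + \frac{\pi}{4} \right)} + 6 \cos{\left(u + \frac{\pi}{4} \right)}\right) e^{- \frac{3 u}{2}}}{2 \sqrt{3 u^{2} + 2}} = f(u).

An antiderivative is F(u) = - \sqrt{3 u^{2} + 2} e^{- \frac{3 u}{2}} \cos{\left(u + \frac{\pi}{4} \right)}.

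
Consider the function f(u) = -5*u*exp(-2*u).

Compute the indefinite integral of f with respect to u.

f has the shape v'r + vr' for v = 5*u/2 + 5/4 and r = exp(-2*u) — it is the derivative of the product v*r.
Check: d/du[5*(2*u + 1)*exp(-2*u)/4] = -5*u*exp(-2*u) = f(u).

F(u) = 5*(2*u + 1)*exp(-2*u)/4 + C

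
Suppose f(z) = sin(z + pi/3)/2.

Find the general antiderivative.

F(z) = -cos(z + pi/3)/2 + C

Differentiate the proposed F(z) back; it has to land on f(z) exactly.
Check: d/dz[-cos(z + pi/3)/2] = sin(z + pi/3)/2 = f(z).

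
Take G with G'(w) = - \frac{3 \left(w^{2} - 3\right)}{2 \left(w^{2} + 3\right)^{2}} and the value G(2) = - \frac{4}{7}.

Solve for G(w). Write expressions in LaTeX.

G(w) = \frac{3 w}{2 w^{2} + 6} - 1

Recognize the product-rule pattern: G'(w) = u'v + uv' with u = \frac{3 w}{2}, v = \frac{1}{w^{2} + 3}, so integration by parts undoes it.
A general antiderivative is \frac{3 w}{2 \left(w^{2} + 3\right)} + C.
The condition gives C = - \frac{4}{7} - (\frac{3}{7}) = -1.
So G(w) = \frac{3 w}{2 w^{2} + 6} - 1.
Check: d/dw[\frac{3 w}{2 w^{2} + 6} - 1] = \frac{9 - 3 w^{2}}{2 w^{4} + 12 w^{2} + 18}, which equals G'(w).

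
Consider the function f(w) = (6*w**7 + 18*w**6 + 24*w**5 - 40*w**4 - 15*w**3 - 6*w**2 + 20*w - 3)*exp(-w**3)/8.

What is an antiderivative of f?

An antiderivative is F(w) = (-2*w**5 - 6*w**4 - 8*w**3 + 10*w**2 - 3*w - 6)*exp(-w**3)/8.

f has the shape u'v + uv' for u = -w**5/4 - 3*w**4/4 - w**3 + 5*w**2/4 - 3*w/8 - 3/4 and v = exp(-w**3) — it is the derivative of the product u*v.
Check: d/dw[(-2*w**5 - 6*w**4 - 8*w**3 + 10*w**2 - 3*w - 6)*exp(-w**3)/8] = (6*w**7 + 18*w**6 + 24*w**5 - 40*w**4 - 15*w**3 - 6*w**2 + 20*w - 3)*exp(-w**3)/8 = f(w).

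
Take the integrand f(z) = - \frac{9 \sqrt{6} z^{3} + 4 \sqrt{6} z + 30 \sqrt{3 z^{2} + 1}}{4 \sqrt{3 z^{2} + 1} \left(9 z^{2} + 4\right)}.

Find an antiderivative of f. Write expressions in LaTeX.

An antiderivative is F(z) = - \frac{\sqrt{6} \sqrt{3 z^{2} + 1} + 15 \operatorname{atan}{\left(\frac{3 z}{2} \right)}}{12}.

Differentiate the proposed F(z) back; it has to land on f(z) exactly.
Check: d/dz[- \frac{\sqrt{6} \sqrt{3 z^{2} + 1} + 15 \operatorname{atan}{\left(\frac{3 z}{2} \right)}}{12}] = \frac{- 9 \sqrt{6} z^{3} - 4 \sqrt{6} z - 30 \sqrt{3 z^{2} + 1}}{36 z^{2} \sqrt{3 z^{2} + 1} + 16 \sqrt{3 z^{2} + 1}}, which equals f(z).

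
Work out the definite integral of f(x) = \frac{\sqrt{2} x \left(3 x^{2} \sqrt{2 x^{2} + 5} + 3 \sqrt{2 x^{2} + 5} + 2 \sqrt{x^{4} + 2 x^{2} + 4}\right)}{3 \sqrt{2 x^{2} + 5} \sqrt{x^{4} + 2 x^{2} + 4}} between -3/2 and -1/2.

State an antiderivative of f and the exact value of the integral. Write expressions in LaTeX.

Antiderivative: F(x) = \frac{\sqrt{2} \left(2 \sqrt{2 x^{2} + 5} + 3 \sqrt{x^{4} + 2 x^{2} + 4}\right)}{6}; value = - \frac{\sqrt{434}}{8} - \frac{\sqrt{19}}{3} + \frac{\sqrt{11}}{3} + \frac{\sqrt{146}}{8}

Differentiate the proposed F(x) back; it has to land on f(x) exactly.
F(x) = \frac{\sqrt{2} \left(2 \sqrt{2 x^{2} + 5} + 3 \sqrt{x^{4} + 2 x^{2} + 4}\right)}{6} is an antiderivative of f.
Check: d/dx[\frac{\sqrt{2} \left(2 \sqrt{2 x^{2} + 5} + 3 \sqrt{x^{4} + 2 x^{2} + 4}\right)}{6}] = \frac{3 \sqrt{2} x^{3} \sqrt{2 x^{2} + 5} + 3 \sqrt{2} x \sqrt{2 x^{2} + 5} + 2 \sqrt{2} x \sqrt{x^{4} + 2 x^{2} + 4}}{3 \sqrt{2 x^{2} + 5} \sqrt{x^{4} + 2 x^{2} + 4}}, which equals f(x).
F(-1/2) = \frac{\sqrt{11}}{3} + \frac{\sqrt{146}}{8}; F(-3/2) = \frac{\sqrt{19}}{3} + \frac{\sqrt{434}}{8}.
Integral = F(-1/2) - F(-3/2) = - \frac{\sqrt{434}}{8} - \frac{\sqrt{19}}{3} + \frac{\sqrt{11}}{3} + \frac{\sqrt{146}}{8}.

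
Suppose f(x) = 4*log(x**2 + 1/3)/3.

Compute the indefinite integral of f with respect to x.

F(x) = 4*(3*x*log(x**2 + 1/3) - 6*x + 2*sqrt(3)*atan(sqrt(3)*x))/9 + C

Recover f(x) by differentiating a candidate F(x); any mismatch rules it out.
Check: d/dx[4*(3*x*log(x**2 + 1/3) - 6*x + 2*sqrt(3)*atan(sqrt(3)*x))/9] = 4*log(x**2 + 1/3)/3 = f(x).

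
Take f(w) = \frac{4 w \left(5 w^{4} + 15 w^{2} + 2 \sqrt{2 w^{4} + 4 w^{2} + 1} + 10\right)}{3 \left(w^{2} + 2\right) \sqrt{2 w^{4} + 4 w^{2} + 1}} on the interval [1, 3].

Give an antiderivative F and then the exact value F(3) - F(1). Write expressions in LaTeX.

Antiderivative: F(w) = \frac{5 \sqrt{2 w^{4} + 4 w^{2} + 1}}{3} + \frac{4 \log{\left(w^{2} + 2 \right)}}{3}; value = - \frac{5 \sqrt{7}}{3} - \frac{4 \log{\left(3 \right)}}{3} + \frac{4 \log{\left(11 \right)}}{3} + \frac{5 \sqrt{199}}{3}

A candidate is checked by its d/dw: the result must match f(w).
F(w) = \frac{5 \sqrt{2 w^{4} + 4 w^{2} + 1}}{3} + \frac{4 \log{\left(w^{2} + 2 \right)}}{3} is an antiderivative of f.
Check: d/dw[\frac{5 \sqrt{2 w^{4} + 4 w^{2} + 1}}{3} + \frac{4 \log{\left(w^{2} + 2 \right)}}{3}] = \frac{20 w^{5} + 60 w^{3} + 8 w \sqrt{2 w^{4} + 4 w^{2} + 1} + 40 w}{3 w^{2} \sqrt{2 w^{4} + 4 w^{2} + 1} + 6 \sqrt{2 w^{4} + 4 w^{2} + 1}}, which equals f(w).
F(3) = \frac{4 \log{\left(11 \right)}}{3} + \frac{5 \sqrt{199}}{3}; F(1) = \frac{4 \log{\left(3 \right)}}{3} + \frac{5 \sqrt{7}}{3}.
Integral = F(3) - F(1) = - \frac{5 \sqrt{7}}{3} - \frac{4 \log{\left(3 \right)}}{3} + \frac{4 \log{\left(11 \right)}}{3} + \frac{5 \sqrt{199}}{3}.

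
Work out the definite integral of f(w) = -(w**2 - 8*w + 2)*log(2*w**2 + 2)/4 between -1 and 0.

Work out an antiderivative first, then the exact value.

Differentiate the proposed F(w) back; it has to land on f(w) exactly.
F(w) = -w**3*log(2*w**2 + 2)/12 + w**3/18 + w**2*log(2*w**2 + 2) - w**2 - w*log(2*w**2 + 2)/2 + 5*w/6 + log(w**2 + 1) - 5*atan(w)/6 is an antiderivative of f.
Check: d/dw[-w**3*log(2*w**2 + 2)/12 + w**3/18 + w**2*log(2*w**2 + 2) - w**2 - w*log(2*w**2 + 2)/2 + 5*w/6 + log(w**2 + 1) - 5*atan(w)/6] = -w**2*log(w**2 + 1)/4 - w**2*log(2)/4 + 2*w*log(w**2 + 1) + 2*w*log(2) - log(w**2 + 1)/2 - log(2)/2, which equals f(w).
F(0) = 0; F(-1) = -17/9 + 5*pi/24 + log(2) + 19*log(4)/12.
Integral = F(0) - F(-1) = -19*log(4)/12 - log(2) - 5*pi/24 + 17/9.

Antiderivative: F(w) = -w**3*log(2*w**2 + 2)/12 + w**3/18 + w**2*log(2*w**2 + 2) - w**2 - w*log(2*w**2 + 2)/2 + 5*w/6 + log(w**2 + 1) - 5*atan(w)/6; value = -19*log(4)/12 - log(2) - 5*pi/24 + 17/9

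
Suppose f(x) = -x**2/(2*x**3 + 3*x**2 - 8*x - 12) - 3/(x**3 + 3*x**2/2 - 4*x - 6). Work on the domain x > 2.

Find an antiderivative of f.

An antiderivative is F(x) = (-5*log(x - 2) + 33*log(x + 3/2) - 35*log(x + 2))/14.

The denominator factors as (x - 2)*(x + 2)*(2*x + 3); partial fractions split f into directly integrable pieces: 33/(7*(2*x + 3)) - 5/(2*(x + 2)) - 5/(14*(x - 2)).
Check: d/dx[(-5*log(x - 2) + 33*log(x + 3/2) - 35*log(x + 2))/14] = (-x**2 - 6)/(2*x**3 + 3*x**2 - 8*x - 12), which equals f(x).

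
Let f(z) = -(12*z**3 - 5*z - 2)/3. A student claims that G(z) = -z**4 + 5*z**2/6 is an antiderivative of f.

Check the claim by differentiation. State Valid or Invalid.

d/dz[G] = -4*z**3 + 5*z/3
d/dz[G] - f(z) = -2/3 != 0.

Invalid: d/dz[G] - f = -2/3, which is not 0.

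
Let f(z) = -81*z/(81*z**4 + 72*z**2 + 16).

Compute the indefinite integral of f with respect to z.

F(z) = 9/(2*(9*z**2 + 4)) + C

The substitution u = 3*z**2/2 + 2/3 works: f is exactly (dF/du)*(du/dz) for that inner function.
Check: d/dz[9/(2*(9*z**2 + 4))] = -81*z/(81*z**4 + 72*z**2 + 16) = f(z).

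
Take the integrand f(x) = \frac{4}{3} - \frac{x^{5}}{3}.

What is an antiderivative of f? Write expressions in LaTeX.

An antiderivative is F(x) = - \frac{x^{6}}{18} + \frac{4 x}{3}.

For F(x) to be correct the identity F'(x) - f(x) = 0 must hold.
Check: d/dx[- \frac{x^{6}}{18} + \frac{4 x}{3}] = \frac{4}{3} - \frac{x^{5}}{3} = f(x).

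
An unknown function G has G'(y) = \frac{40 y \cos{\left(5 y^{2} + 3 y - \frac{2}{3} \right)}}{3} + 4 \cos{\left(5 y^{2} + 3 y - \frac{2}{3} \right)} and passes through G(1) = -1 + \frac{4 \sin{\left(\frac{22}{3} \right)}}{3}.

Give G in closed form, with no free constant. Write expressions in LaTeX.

G'(y) matches the chain-rule pattern g'(h)*h' with inner function h(y) = 5 y^{2} + 3 y - \frac{2}{3}; substituting u = h(y) collapses the integral.
A general antiderivative is \frac{4 \sin{\left(5 y^{2} + 3 y - \frac{2}{3} \right)}}{3} + C.
The condition gives C = -1 + \frac{4 \sin{\left(\frac{22}{3} \right)}}{3} - (\frac{4 \sin{\left(\frac{22}{3} \right)}}{3}) = -1.
So G(y) = \frac{4 \sin{\left(5 y^{2} + 3 y - \frac{2}{3} \right)} - 3}{3}.
Check: d/dy[\frac{4 \sin{\left(5 y^{2} + 3 y - \frac{2}{3} \right)} - 3}{3}] = \frac{40 y \cos{\left(5 y^{2} + 3 y - \frac{2}{3} \right)}}{3} + 4 \cos{\left(5 y^{2} + 3 y - \frac{2}{3} \right)} = G'(y).

G(y) = \frac{4 \sin{\left(5 y^{2} + 3 y - \frac{2}{3} \right)} - 3}{3}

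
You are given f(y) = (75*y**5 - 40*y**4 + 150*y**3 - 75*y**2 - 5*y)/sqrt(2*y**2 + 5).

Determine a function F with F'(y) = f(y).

f has the shape u'v + uv' for u = 5*sqrt(2*y**2 + 5) and v = 3*y**4/2 - y**3 - 1/2 — it is the derivative of the product u*v.
Check: d/dy[5*(y - 1)*sqrt(2*y**2 + 5)*(3*y**3 + y**2 + y + 1)/2] = (75*y**5 - 40*y**4 + 150*y**3 - 75*y**2 - 5*y)/sqrt(2*y**2 + 5) = f(y).

An antiderivative is F(y) = 5*(y - 1)*sqrt(2*y**2 + 5)*(3*y**3 + y**2 + y + 1)/2.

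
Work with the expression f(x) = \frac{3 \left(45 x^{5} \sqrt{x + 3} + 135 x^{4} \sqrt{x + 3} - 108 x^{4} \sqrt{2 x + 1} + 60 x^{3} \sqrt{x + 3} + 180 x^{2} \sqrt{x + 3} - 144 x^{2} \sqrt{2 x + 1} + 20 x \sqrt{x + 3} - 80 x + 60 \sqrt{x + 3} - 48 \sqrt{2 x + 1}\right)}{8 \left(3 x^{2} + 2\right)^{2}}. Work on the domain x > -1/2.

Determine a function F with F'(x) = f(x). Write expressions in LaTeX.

An antiderivative is F(x) = \frac{3 \left(x + 3\right)^{\frac{5}{2}} \left(3 x^{2} + 2\right) - 6 \left(2 x + 1\right)^{\frac{3}{2}} \left(3 x^{2} + 2\right) + 20}{4 \left(3 x^{2} + 2\right)}.

Differentiate the proposed F(x) back; it has to land on f(x) exactly.
Check: d/dx[\frac{3 \left(x + 3\right)^{\frac{5}{2}} \left(3 x^{2} + 2\right) - 6 \left(2 x + 1\right)^{\frac{3}{2}} \left(3 x^{2} + 2\right) + 20}{4 \left(3 x^{2} + 2\right)}] = \frac{135 x^{5} \sqrt{x + 3} + 405 x^{4} \sqrt{x + 3} - 324 x^{4} \sqrt{2 x + 1} + 180 x^{3} \sqrt{x + 3} + 540 x^{2} \sqrt{x + 3} - 432 x^{2} \sqrt{2 x + 1} + 60 x \sqrt{x + 3} - 240 x + 180 \sqrt{x + 3} - 144 \sqrt{2 x + 1}}{72 x^{4} + 96 x^{2} + 32}, which equals f(x).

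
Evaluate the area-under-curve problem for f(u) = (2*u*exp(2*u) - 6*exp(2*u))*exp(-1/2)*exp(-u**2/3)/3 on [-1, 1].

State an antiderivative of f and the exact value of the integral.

f matches the chain-rule pattern g'(h)*h' with inner function h(u) = -u**2/3 + 2*u - 1/2; substituting w = h(u) collapses the integral.
F(u) = -exp(-u**2/3 + 2*u - 1/2) is an antiderivative of f.
Check: d/du[-exp(-u**2/3 + 2*u - 1/2)] = (2*u - 6)*exp(-1/2)*exp(2*u)*exp(-u**2/3)/3, which equals f(u).
F(1) = -exp(7/6); F(-1) = -exp(-17/6).
Integral = F(1) - F(-1) = -exp(7/6) + exp(-17/6).

Antiderivative: F(u) = -exp(-u**2/3 + 2*u - 1/2); value = -exp(7/6) + exp(-17/6)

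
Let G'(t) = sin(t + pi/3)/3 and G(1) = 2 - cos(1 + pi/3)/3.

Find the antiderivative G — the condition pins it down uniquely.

G(t) = 2 - cos(t + pi/3)/3

A candidate passes only if d/dt[G] lands on the given G'(t) exactly.
A general antiderivative is -cos(t + pi/3)/3 + C.
The condition gives C = 2 - cos(1 + pi/3)/3 - (-cos(1 + pi/3)/3) = 2.
So G(t) = 2 - cos(t + pi/3)/3.
Check: d/dt[2 - cos(t + pi/3)/3] = sin(t + pi/3)/3 = G'(t).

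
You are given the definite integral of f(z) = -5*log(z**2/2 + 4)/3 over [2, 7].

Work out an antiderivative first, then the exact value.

Recover f(z) by differentiating a candidate F(z); any mismatch rules it out.
F(z) = -5*z*log(z**2/2 + 4)/3 + 10*z/3 - 20*sqrt(2)*atan(sqrt(2)*z/4)/3 is an antiderivative of f.
Check: d/dz[-5*z*log(z**2/2 + 4)/3 + 10*z/3 - 20*sqrt(2)*atan(sqrt(2)*z/4)/3] = -5*log(z**2/2 + 4)/3 = f(z).
F(7) = -35*log(57/2)/3 - 20*sqrt(2)*atan(7*sqrt(2)/4)/3 + 70/3; F(2) = -10*log(6)/3 - 20*sqrt(2)*atan(sqrt(2)/2)/3 + 20/3.
Integral = F(7) - F(2) = -35*log(57/2)/3 - 20*sqrt(2)*atan(7*sqrt(2)/4)/3 + 20*sqrt(2)*atan(sqrt(2)/2)/3 + 10*log(6)/3 + 50/3.

Antiderivative: F(z) = -5*z*log(z**2/2 + 4)/3 + 10*z/3 - 20*sqrt(2)*atan(sqrt(2)*z/4)/3; value = -35*log(57/2)/3 - 20*sqrt(2)*atan(7*sqrt(2)/4)/3 + 20*sqrt(2)*atan(sqrt(2)/2)/3 + 10*log(6)/3 + 50/3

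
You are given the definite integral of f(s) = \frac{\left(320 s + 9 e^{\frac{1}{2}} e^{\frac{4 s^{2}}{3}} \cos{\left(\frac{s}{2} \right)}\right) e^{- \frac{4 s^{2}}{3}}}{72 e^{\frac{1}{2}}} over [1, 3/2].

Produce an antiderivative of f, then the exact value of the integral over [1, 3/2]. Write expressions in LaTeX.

Antiderivative: F(s) = \frac{\left(3 e^{\frac{1}{2}} e^{\frac{4 s^{2}}{3}} \sin{\left(\frac{s}{2} \right)} - 20\right) e^{- \frac{4 s^{2}}{3}}}{12 e^{\frac{1}{2}}}; value = - \frac{\sin{\left(\frac{1}{2} \right)}}{4} - \frac{5}{3 e^{\frac{7}{2}}} + \frac{\sin{\left(\frac{3}{4} \right)}}{4} + \frac{5}{3 e^{\frac{11}{6}}}

Differentiate the proposed F(s) back; it has to land on f(s) exactly.
F(s) = \frac{\left(3 e^{\frac{1}{2}} e^{\frac{4 s^{2}}{3}} \sin{\left(\frac{s}{2} \right)} - 20\right) e^{- \frac{4 s^{2}}{3}}}{12 e^{\frac{1}{2}}} is an antiderivative of f.
Check: d/ds[\frac{\left(3 e^{\frac{1}{2}} e^{\frac{4 s^{2}}{3}} \sin{\left(\frac{s}{2} \right)} - 20\right) e^{- \frac{4 s^{2}}{3}}}{12 e^{\frac{1}{2}}}] = \frac{\left(320 s + 9 e^{\frac{1}{2}} e^{\frac{4 s^{2}}{3}} \cos{\left(\frac{s}{2} \right)}\right) e^{- \frac{4 s^{2}}{3}}}{72 e^{\frac{1}{2}}} = f(s).
F(3/2) = - \frac{5}{3 e^{\frac{7}{2}}} + \frac{\sin{\left(\frac{3}{4} \right)}}{4}; F(1) = - \frac{5}{3 e^{\frac{11}{6}}} + \frac{\sin{\left(\frac{1}{2} \right)}}{4}.
Integral = F(3/2) - F(1) = - \frac{\sin{\left(\frac{1}{2} \right)}}{4} - \frac{5}{3 e^{\frac{7}{2}}} + \frac{\sin{\left(\frac{3}{4} \right)}}{4} + \frac{5}{3 e^{\frac{11}{6}}}.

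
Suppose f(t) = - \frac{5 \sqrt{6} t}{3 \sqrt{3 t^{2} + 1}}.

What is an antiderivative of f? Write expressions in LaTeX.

An antiderivative is F(t) = - \frac{5 \sqrt{2 t^{2} + \frac{2}{3}}}{3}.

The substitution u = 2 t^{2} + \frac{2}{3} works: f is exactly (dF/du)*(du/dt) for that inner function.
Check: d/dt[- \frac{5 \sqrt{2 t^{2} + \frac{2}{3}}}{3}] = - \frac{5 \sqrt{6} t}{3 \sqrt{3 t^{2} + 1}} = f(t).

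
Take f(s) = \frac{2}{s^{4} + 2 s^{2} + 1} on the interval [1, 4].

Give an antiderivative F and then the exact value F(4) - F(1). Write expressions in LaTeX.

Antiderivative: F(s) = \frac{2 s}{2 s^{2} + 2} + \operatorname{atan}{\left(s \right)}; value = - \frac{\pi}{4} - \frac{9}{34} + \operatorname{atan}{\left(4 \right)}

Since d/ds undoes antidifferentiation here, F'(s) = f(s) is required of F(s).
F(s) = \frac{2 s}{2 s^{2} + 2} + \operatorname{atan}{\left(s \right)} is an antiderivative of f.
Check: d/ds[\frac{2 s}{2 s^{2} + 2} + \operatorname{atan}{\left(s \right)}] = \frac{2}{s^{4} + 2 s^{2} + 1} = f(s).
F(4) = \frac{4}{17} + \operatorname{atan}{\left(4 \right)}; F(1) = \frac{1}{2} + \frac{\pi}{4}.
Integral = F(4) - F(1) = - \frac{\pi}{4} - \frac{9}{34} + \operatorname{atan}{\left(4 \right)}.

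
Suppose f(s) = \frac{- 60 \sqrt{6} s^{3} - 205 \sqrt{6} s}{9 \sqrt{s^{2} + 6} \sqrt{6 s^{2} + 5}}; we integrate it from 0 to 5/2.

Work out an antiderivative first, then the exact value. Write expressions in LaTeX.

Antiderivative: F(s) = - \frac{5 \sqrt{6} \sqrt{s^{2} + 6} \sqrt{6 s^{2} + 5}}{9}; value = - \frac{35 \sqrt{255}}{18} + \frac{10 \sqrt{5}}{3}

Recognize the product-rule pattern: f = u'v + uv' with u = - \frac{10 \sqrt{\frac{s^{2}}{2} + 3}}{3}, v = \sqrt{2 s^{2} + \frac{5}{3}}, so integration by parts undoes it.
F(s) = - \frac{5 \sqrt{6} \sqrt{s^{2} + 6} \sqrt{6 s^{2} + 5}}{9} is an antiderivative of f.
Check: d/ds[- \frac{5 \sqrt{6} \sqrt{s^{2} + 6} \sqrt{6 s^{2} + 5}}{9}] = \frac{- 60 \sqrt{6} s^{3} - 205 \sqrt{6} s}{9 \sqrt{s^{2} + 6} \sqrt{6 s^{2} + 5}} = f(s).
F(5/2) = - \frac{35 \sqrt{255}}{18}; F(0) = - \frac{10 \sqrt{5}}{3}.
Integral = F(5/2) - F(0) = - \frac{35 \sqrt{255}}{18} + \frac{10 \sqrt{5}}{3}.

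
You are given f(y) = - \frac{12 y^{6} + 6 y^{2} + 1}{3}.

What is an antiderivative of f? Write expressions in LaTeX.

An antiderivative F(y) passes only if d/dy[F] lands on f(y) exactly.
Check: d/dy[- \frac{y \left(12 y^{6} + 14 y^{2} + 7\right)}{21}] = - 4 y^{6} - 2 y^{2} - \frac{1}{3}, which equals f(y).

An antiderivative is F(y) = - \frac{y \left(12 y^{6} + 14 y^{2} + 7\right)}{21}.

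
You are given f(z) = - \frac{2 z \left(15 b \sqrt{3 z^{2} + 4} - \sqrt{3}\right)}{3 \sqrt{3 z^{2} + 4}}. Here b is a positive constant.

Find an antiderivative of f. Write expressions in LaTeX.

An antiderivative is F(z) = \frac{\sqrt{3} \left(- 15 \sqrt{3} b z^{2} + 2 \sqrt{3 z^{2} + 4}\right)}{9}.

Recover f(z) by differentiating a candidate F(z); any mismatch rules it out.
Check: d/dz[\frac{\sqrt{3} \left(- 15 \sqrt{3} b z^{2} + 2 \sqrt{3 z^{2} + 4}\right)}{9}] = \frac{- 30 b z \sqrt{3 z^{2} + 4} + 2 \sqrt{3} z}{3 \sqrt{3 z^{2} + 4}}, which equals f(z).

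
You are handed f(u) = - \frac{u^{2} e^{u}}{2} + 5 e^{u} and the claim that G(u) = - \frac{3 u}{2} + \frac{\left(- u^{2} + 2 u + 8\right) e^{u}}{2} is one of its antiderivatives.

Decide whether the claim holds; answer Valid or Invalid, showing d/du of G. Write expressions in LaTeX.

Invalid: d/du[G] - f = - \frac{3}{2}, which is not 0.

d/du[G] = - \frac{u^{2} e^{u}}{2} + 5 e^{u} - \frac{3}{2}
d/du[G] - f(u) = - \frac{3}{2} != 0.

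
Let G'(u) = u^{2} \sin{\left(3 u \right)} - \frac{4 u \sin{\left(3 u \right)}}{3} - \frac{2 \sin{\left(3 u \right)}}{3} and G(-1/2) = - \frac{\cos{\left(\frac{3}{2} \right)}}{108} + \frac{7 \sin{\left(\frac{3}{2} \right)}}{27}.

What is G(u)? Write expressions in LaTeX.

G(u) = - \frac{9 u^{2} \cos{\left(3 u \right)} - 6 u \sin{\left(3 u \right)} - 12 u \cos{\left(3 u \right)} + 4 \sin{\left(3 u \right)} - 8 \cos{\left(3 u \right)}}{27}

The integrand splits into summands that can be handled one at a time.
A general antiderivative is - \frac{u^{2} \cos{\left(3 u \right)}}{3} + \frac{2 u \sin{\left(3 u \right)}}{9} + \frac{4 u \cos{\left(3 u \right)}}{9} - \frac{4 \sin{\left(3 u \right)}}{27} + \frac{8 \cos{\left(3 u \right)}}{27} + C.
The condition gives C = - \frac{\cos{\left(\frac{3}{2} \right)}}{108} + \frac{7 \sin{\left(\frac{3}{2} \right)}}{27} - (- \frac{\cos{\left(\frac{3}{2} \right)}}{108} + \frac{7 \sin{\left(\frac{3}{2} \right)}}{27}) = 0.
So G(u) = - \frac{9 u^{2} \cos{\left(3 u \right)} - 6 u \sin{\left(3 u \right)} - 12 u \cos{\left(3 u \right)} + 4 \sin{\left(3 u \right)} - 8 \cos{\left(3 u \right)}}{27}.
Check: d/du[- \frac{9 u^{2} \cos{\left(3 u \right)} - 6 u \sin{\left(3 u \right)} - 12 u \cos{\left(3 u \right)} + 4 \sin{\left(3 u \right)} - 8 \cos{\left(3 u \right)}}{27}] = u^{2} \sin{\left(3 u \right)} - \frac{4 u \sin{\left(3 u \right)}}{3} - \frac{2 \sin{\left(3 u \right)}}{3} = G'(u).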